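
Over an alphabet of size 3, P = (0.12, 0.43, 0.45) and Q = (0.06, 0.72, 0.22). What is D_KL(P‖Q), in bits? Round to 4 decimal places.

D(P‖Q) = Σ p·log₂(p/q).
  0.12·log₂(0.12/0.06) = 0.12000
  0.43·log₂(0.43/0.72) = -0.31977
  0.45·log₂(0.45/0.22) = 0.46459
D(P‖Q) = 0.2648 bits.

0.2648 bits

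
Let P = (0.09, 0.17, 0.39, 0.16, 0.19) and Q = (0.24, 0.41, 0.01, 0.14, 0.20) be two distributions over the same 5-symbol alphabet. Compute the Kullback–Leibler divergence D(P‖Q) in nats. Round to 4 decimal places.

D(P‖Q) = Σ p·ln(p/q).
  0.09·ln(0.09/0.24) = -0.08827
  0.17·ln(0.17/0.41) = -0.14966
  0.39·ln(0.39/0.01) = 1.42879
  0.16·ln(0.16/0.14) = 0.02137
  0.19·ln(0.19/0.20) = -0.00975
D(P‖Q) = 1.2025 nats.

1.2025 nats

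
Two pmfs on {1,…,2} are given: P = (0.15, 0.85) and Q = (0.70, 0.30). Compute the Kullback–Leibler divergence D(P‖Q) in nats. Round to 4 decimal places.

0.6542 nats

D(P‖Q) = Σ p·ln(p/q).
  0.15·ln(0.15/0.70) = -0.23107
  0.85·ln(0.85/0.30) = 0.88524
D(P‖Q) = 0.6542 nats.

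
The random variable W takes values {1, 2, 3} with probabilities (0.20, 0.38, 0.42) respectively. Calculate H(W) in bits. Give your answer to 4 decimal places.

1.5205 bits

H(W) = −Σ p·log₂ p.
  −(0.20)·log₂(0.20) = 0.46439
  −(0.38)·log₂(0.38) = 0.53045
  −(0.42)·log₂(0.42) = 0.52565
Sum: 0.46439 + 0.53045 + 0.52565 = 1.5205 bits.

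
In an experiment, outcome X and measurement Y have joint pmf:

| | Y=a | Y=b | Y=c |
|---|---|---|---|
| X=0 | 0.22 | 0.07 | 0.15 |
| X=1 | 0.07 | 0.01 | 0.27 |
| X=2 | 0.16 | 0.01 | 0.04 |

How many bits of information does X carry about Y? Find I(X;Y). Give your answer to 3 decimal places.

Marginals: p(X) = (0.4400, 0.3500, 0.2100), p(Y) = (0.4500, 0.0900, 0.4600).
I(X;Y) = H(X) + H(Y) − H(X,Y).
H(X) = 1.5241, H(Y) = 1.3464, H(X,Y) = 2.6799.
I(X;Y) = 1.5241 + 1.3464 − 2.6799 = 0.191 bits.

0.191 bits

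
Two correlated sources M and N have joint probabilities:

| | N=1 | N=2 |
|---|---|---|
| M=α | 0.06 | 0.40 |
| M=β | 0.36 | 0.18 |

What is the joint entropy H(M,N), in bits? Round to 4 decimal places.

1.7482 bits

H(M,N) = −Σ p(x,y)·log₂ p(x,y) over all 4 cells.
  cell (α,1): −0.06·log₂0.06 = 0.24353
  cell (α,2): −0.40·log₂0.40 = 0.52877
  cell (β,1): −0.36·log₂0.36 = 0.53062
  cell (β,2): −0.18·log₂0.18 = 0.44531
Sum = 1.7482 bits.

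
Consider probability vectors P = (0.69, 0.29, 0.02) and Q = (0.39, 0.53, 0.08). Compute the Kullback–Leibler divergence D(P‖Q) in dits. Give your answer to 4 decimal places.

D(P‖Q) = Σ p·log₁₀(p/q).
  0.69·log₁₀(0.69/0.39) = 0.17097
  0.29·log₁₀(0.29/0.53) = -0.07594
  0.02·log₁₀(0.02/0.08) = -0.01204
D(P‖Q) = 0.0830 dits.

0.0830 dits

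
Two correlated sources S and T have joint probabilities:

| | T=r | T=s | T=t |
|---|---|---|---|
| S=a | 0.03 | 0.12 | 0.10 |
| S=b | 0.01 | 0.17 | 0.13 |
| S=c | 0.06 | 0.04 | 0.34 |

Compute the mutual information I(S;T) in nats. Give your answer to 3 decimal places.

Marginals: p(S) = (0.2500, 0.3100, 0.4400), p(T) = (0.1000, 0.3300, 0.5700).
I(S;T) = H(S) + H(T) − H(S,T).
H(S) = 1.0709, H(T) = 0.9165, H(S,T) = 1.8668.
I(S;T) = 1.0709 + 0.9165 − 1.8668 = 0.121 nats.

0.121 nats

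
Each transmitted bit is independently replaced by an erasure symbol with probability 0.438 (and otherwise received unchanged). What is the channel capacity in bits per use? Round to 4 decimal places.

Binary erasure channel: capacity C = 1 − ε.
C = 1 − 0.438 = 0.5620 bits per channel use.

0.5620 bits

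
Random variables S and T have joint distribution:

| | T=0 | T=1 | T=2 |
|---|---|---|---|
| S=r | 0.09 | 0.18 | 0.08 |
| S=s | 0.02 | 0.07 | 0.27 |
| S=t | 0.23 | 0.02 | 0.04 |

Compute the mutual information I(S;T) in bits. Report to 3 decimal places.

Marginals: p(S) = (0.3500, 0.3600, 0.2900), p(T) = (0.3400, 0.2700, 0.3900).
I(S;T) = H(S) + H(T) − H(S,T).
H(S) = 1.5786, H(T) = 1.5690, H(S,T) = 2.7272.
I(S;T) = 1.5786 + 1.5690 − 2.7272 = 0.420 bits.

0.420 bits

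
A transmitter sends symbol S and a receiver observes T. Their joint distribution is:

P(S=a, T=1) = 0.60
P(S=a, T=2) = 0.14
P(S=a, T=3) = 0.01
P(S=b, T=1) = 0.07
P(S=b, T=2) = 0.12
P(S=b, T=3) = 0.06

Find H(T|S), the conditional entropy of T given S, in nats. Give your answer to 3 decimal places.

0.675 nats

Marginals: p(S) = (0.7500, 0.2500), p(T) = (0.6700, 0.2600, 0.0700).
H(T|S) = Σ p(S) · H(T|S=·).
  S=a: p=0.7500, H(T|S=a) = 0.5494
  S=b: p=0.2500, H(T|S=b) = 1.0512
Weighted sum = 0.675 nats.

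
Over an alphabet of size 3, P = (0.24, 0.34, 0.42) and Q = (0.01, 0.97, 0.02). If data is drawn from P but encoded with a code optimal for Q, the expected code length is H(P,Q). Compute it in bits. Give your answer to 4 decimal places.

3.9799 bits

H(P,Q) = −Σ p·log₂ q.
  −0.24·log₂(0.01) = 1.59453
  −0.34·log₂(0.97) = 0.01494
  −0.42·log₂(0.02) = 2.37042
H(P,Q) = 3.9799 bits.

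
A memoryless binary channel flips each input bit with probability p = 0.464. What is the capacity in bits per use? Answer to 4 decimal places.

0.0037 bits

Binary symmetric channel: C = 1 − h₂(ε) where h₂ is the binary entropy function.
h₂(0.464) = −0.464·log₂0.464 − 0.536·log₂0.536 = 0.9963.
C = 1 − 0.9963 = 0.0037 bits per channel use.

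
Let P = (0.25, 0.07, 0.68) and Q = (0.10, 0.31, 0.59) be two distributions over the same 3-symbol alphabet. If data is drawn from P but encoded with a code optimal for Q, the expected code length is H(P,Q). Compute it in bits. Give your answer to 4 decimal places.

H(P,Q) = −Σ p·log₂ q.
  −0.25·log₂(0.10) = 0.83048
  −0.07·log₂(0.31) = 0.11828
  −0.68·log₂(0.59) = 0.51762
H(P,Q) = 1.4664 bits.

1.4664 bits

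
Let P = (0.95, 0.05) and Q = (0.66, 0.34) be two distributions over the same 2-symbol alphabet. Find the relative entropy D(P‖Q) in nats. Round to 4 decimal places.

D(P‖Q) = Σ p·ln(p/q).
  0.95·ln(0.95/0.66) = 0.34601
  0.05·ln(0.05/0.34) = -0.09585
D(P‖Q) = 0.2502 nats.

0.2502 nats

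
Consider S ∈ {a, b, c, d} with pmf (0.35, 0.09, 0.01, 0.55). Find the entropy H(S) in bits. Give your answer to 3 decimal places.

1.384 bits

H(S) = −Σ p·log₂ p.
  −(0.35)·log₂(0.35) = 0.5301
  −(0.09)·log₂(0.09) = 0.3127
  −(0.01)·log₂(0.01) = 0.0664
  −(0.55)·log₂(0.55) = 0.4744
Sum: 0.5301 + 0.3127 + 0.0664 + 0.4744 = 1.384 bits.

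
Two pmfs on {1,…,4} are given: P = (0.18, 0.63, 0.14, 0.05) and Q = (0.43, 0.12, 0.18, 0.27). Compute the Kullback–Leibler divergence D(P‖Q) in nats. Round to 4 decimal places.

D(P‖Q) = Σ p·ln(p/q).
  0.18·ln(0.18/0.43) = -0.15675
  0.63·ln(0.63/0.12) = 1.04468
  0.14·ln(0.14/0.18) = -0.03518
  0.05·ln(0.05/0.27) = -0.08432
D(P‖Q) = 0.7684 nats.

0.7684 nats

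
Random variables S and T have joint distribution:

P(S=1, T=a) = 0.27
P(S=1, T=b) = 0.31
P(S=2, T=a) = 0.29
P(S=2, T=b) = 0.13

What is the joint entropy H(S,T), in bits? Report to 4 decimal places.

1.9344 bits

H(S,T) = −Σ p(x,y)·log₂ p(x,y) over all 4 cells.
  cell (1,a): −0.27·log₂0.27 = 0.51002
  cell (1,b): −0.31·log₂0.31 = 0.52379
  cell (2,a): −0.29·log₂0.29 = 0.51790
  cell (2,b): −0.13·log₂0.13 = 0.38264
Sum = 1.9344 bits.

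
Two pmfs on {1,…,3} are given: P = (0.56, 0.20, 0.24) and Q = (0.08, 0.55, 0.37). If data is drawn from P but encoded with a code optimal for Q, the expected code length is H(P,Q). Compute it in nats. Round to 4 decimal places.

H(P,Q) = −Σ p·ln q.
  −0.56·ln(0.08) = 1.41441
  −0.20·ln(0.55) = 0.11957
  −0.24·ln(0.37) = 0.23862
H(P,Q) = 1.7726 nats.

1.7726 nats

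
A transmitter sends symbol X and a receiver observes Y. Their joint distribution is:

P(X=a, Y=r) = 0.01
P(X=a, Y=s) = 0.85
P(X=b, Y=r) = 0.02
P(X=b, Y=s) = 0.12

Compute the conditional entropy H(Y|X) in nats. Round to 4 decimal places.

0.1119 nats

Marginals: p(X) = (0.8600, 0.1400), p(Y) = (0.0300, 0.9700).
H(Y|X) = Σ p(X) · H(Y|X=·).
  X=a: p=0.8600, H(Y|X=a) = 0.0634
  X=b: p=0.1400, H(Y|X=b) = 0.4101
Weighted sum = 0.1119 nats.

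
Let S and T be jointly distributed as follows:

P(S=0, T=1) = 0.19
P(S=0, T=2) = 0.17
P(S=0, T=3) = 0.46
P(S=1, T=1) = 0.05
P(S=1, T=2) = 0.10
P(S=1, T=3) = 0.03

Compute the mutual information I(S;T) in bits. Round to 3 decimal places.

Marginals: p(S) = (0.8200, 0.1800), p(T) = (0.2400, 0.2700, 0.4900).
I(S;T) = Σ p(x,y)·log₂[p(x,y)/(p(x)p(y))].
  (0,1): 0.19·log₂(0.9654) = -0.0096
  (0,2): 0.17·log₂(0.7678) = -0.0648
  (0,3): 0.46·log₂(1.1448) = 0.0898
  (1,1): 0.05·log₂(1.1574) = 0.0105
  (1,2): 0.10·log₂(2.0576) = 0.1041
  (1,3): 0.03·log₂(0.3401) = -0.0467
Sum = 0.083 bits.

0.083 bits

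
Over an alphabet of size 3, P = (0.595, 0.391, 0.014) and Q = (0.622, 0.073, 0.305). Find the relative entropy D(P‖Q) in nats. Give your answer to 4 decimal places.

D(P‖Q) = Σ p·ln(p/q).
  0.595·ln(0.595/0.622) = -0.02641
  0.391·ln(0.391/0.073) = 0.65620
  0.014·ln(0.014/0.305) = -0.04314
D(P‖Q) = 0.5867 nats.

0.5867 nats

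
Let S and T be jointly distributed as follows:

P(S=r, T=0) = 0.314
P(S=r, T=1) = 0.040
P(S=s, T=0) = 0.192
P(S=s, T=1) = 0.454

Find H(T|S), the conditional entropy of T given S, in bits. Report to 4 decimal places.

0.7472 bits

Chain rule: H(T|S) = H(S,T) − H(S).
Marginals: p(S) = (0.3540, 0.6460), p(T) = (0.5060, 0.4940).
H(S,T) = 1.6848 bits; H(S) = 0.9376 bits.
H(T|S) = 1.6848 − 0.9376 = 0.7472 bits.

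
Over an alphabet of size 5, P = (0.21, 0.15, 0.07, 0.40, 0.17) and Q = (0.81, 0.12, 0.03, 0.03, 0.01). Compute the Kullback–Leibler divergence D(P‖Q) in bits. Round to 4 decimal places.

1.9145 bits

D(P‖Q) = Σ p·log₂(p/q).
  0.21·log₂(0.21/0.81) = -0.40898
  0.15·log₂(0.15/0.12) = 0.04829
  0.07·log₂(0.07/0.03) = 0.08557
  0.40·log₂(0.40/0.03) = 1.49479
  0.17·log₂(0.17/0.01) = 0.69487
D(P‖Q) = 1.9145 bits.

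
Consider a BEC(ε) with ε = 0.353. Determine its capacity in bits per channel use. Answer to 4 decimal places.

0.6470 bits

Binary erasure channel: capacity C = 1 − ε.
C = 1 − 0.353 = 0.6470 bits per channel use.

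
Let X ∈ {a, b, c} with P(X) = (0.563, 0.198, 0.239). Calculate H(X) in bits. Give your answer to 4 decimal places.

1.4227 bits

H(X) = −Σ p·log₂ p.
  −(0.563)·log₂(0.563) = 0.46661
  −(0.198)·log₂(0.198) = 0.46261
  −(0.239)·log₂(0.239) = 0.49352
Sum: 0.46661 + 0.46261 + 0.49352 = 1.4227 bits.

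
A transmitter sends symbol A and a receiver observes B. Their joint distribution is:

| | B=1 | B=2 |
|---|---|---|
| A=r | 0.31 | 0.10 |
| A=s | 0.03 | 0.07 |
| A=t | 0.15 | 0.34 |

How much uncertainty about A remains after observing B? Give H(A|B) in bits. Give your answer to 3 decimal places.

1.216 bits

Chain rule: H(A|B) = H(A,B) − H(B).
Marginals: p(A) = (0.4100, 0.1000, 0.4900), p(B) = (0.4900, 0.5100).
H(A,B) = 2.2160 bits; H(B) = 0.9997 bits.
H(A|B) = 2.2160 − 0.9997 = 1.216 bits.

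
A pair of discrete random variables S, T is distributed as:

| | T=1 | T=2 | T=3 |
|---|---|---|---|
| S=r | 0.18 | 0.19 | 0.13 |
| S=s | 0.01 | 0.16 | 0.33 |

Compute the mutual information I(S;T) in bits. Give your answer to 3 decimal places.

0.200 bits

Marginals: p(S) = (0.5000, 0.5000), p(T) = (0.1900, 0.3500, 0.4600).
I(S;T) = Σ p(x,y)·log₂[p(x,y)/(p(x)p(y))].
  (r,1): 0.18·log₂(1.8947) = 0.1660
  (r,2): 0.19·log₂(1.0857) = 0.0225
  (r,3): 0.13·log₂(0.5652) = -0.1070
  (s,1): 0.01·log₂(0.1053) = -0.0325
  (s,2): 0.16·log₂(0.9143) = -0.0207
  (s,3): 0.33·log₂(1.4348) = 0.1719
Sum = 0.200 bits.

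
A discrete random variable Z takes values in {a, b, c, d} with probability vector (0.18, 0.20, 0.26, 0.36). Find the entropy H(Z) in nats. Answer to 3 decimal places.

1.349 nats

H(Z) = −Σ p·ln p.
  −(0.18)·ln(0.18) = 0.3087
  −(0.20)·ln(0.20) = 0.3219
  −(0.26)·ln(0.26) = 0.3502
  −(0.36)·ln(0.36) = 0.3678
Sum: 0.3087 + 0.3219 + 0.3502 + 0.3678 = 1.349 nats.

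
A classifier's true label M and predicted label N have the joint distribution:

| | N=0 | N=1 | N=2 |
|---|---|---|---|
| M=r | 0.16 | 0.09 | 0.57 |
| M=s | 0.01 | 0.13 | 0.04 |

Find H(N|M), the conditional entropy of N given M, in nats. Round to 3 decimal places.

Chain rule: H(N|M) = H(M,N) − H(M).
Marginals: p(M) = (0.8200, 0.1800), p(N) = (0.1700, 0.2200, 0.6100).
H(M,N) = 1.2704 nats; H(M) = 0.4714 nats.
H(N|M) = 1.2704 − 0.4714 = 0.799 nats.

0.799 nats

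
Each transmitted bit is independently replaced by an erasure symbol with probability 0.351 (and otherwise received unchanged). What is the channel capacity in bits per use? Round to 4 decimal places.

Binary erasure channel: capacity C = 1 − ε.
C = 1 − 0.351 = 0.6490 bits per channel use.

0.6490 bits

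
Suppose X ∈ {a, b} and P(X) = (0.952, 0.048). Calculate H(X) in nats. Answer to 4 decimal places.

H(X) = −Σ p·ln p.
  −(0.952)·ln(0.952) = 0.04683
  −(0.048)·ln(0.048) = 0.14575
Sum: 0.04683 + 0.14575 = 0.1926 nats.

0.1926 nats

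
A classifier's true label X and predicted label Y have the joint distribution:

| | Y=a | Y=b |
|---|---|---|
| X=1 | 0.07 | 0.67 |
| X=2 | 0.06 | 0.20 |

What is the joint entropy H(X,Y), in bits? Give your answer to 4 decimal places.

1.3636 bits

H(X,Y) = −Σ p(x,y)·log₂ p(x,y) over all 4 cells.
  cell (1,a): −0.07·log₂0.07 = 0.26856
  cell (1,b): −0.67·log₂0.67 = 0.38710
  cell (2,a): −0.06·log₂0.06 = 0.24353
  cell (2,b): −0.20·log₂0.20 = 0.46439
Sum = 1.3636 bits.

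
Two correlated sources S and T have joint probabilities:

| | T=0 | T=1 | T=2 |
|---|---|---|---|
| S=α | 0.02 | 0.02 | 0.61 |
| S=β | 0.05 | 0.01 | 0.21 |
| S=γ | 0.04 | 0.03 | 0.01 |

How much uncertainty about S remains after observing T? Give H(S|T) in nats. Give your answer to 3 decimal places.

0.695 nats

Marginals: p(S) = (0.6500, 0.2700, 0.0800), p(T) = (0.1100, 0.0600, 0.8300).
H(S|T) = Σ p(T) · H(S|T=·).
  T=0: p=0.1100, H(S|T=0) = 1.0362
  T=1: p=0.0600, H(S|T=1) = 1.0114
  T=2: p=0.8300, H(S|T=2) = 0.6273
Weighted sum = 0.695 nats.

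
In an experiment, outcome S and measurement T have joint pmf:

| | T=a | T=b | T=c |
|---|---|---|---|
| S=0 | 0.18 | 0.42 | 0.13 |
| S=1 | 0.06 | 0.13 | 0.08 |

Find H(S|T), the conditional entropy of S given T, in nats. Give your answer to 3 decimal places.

Marginals: p(S) = (0.7300, 0.2700), p(T) = (0.2400, 0.5500, 0.2100).
H(S|T) = Σ p(T) · H(S|T=·).
  T=a: p=0.2400, H(S|T=a) = 0.5623
  T=b: p=0.5500, H(S|T=b) = 0.5469
  T=c: p=0.2100, H(S|T=c) = 0.6645
Weighted sum = 0.575 nats.

0.575 nats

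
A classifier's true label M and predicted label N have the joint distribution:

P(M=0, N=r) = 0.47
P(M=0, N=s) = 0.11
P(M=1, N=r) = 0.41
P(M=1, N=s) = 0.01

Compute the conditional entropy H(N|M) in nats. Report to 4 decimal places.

Marginals: p(M) = (0.5800, 0.4200), p(N) = (0.8800, 0.1200).
H(N|M) = Σ p(M) · H(N|M=·).
  M=0: p=0.5800, H(N|M=0) = 0.4857
  M=1: p=0.4200, H(N|M=1) = 0.1125
Weighted sum = 0.3290 nats.

0.3290 nats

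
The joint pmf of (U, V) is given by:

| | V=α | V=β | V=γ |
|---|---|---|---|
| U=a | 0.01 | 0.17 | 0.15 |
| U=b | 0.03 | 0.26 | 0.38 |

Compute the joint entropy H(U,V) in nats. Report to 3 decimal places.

H(U,V) = −Σ p(x,y)·ln p(x,y) over all 6 cells.
  cell (a,α): −0.01·ln0.01 = 0.0461
  cell (a,β): −0.17·ln0.17 = 0.3012
  cell (a,γ): −0.15·ln0.15 = 0.2846
  cell (b,α): −0.03·ln0.03 = 0.1052
  cell (b,β): −0.26·ln0.26 = 0.3502
  cell (b,γ): −0.38·ln0.38 = 0.3677
Sum = 1.455 nats.

1.455 nats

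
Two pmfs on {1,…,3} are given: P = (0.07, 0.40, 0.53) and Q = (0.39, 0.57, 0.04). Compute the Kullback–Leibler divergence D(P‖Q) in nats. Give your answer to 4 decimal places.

1.1076 nats

D(P‖Q) = Σ p·ln(p/q).
  0.07·ln(0.07/0.39) = -0.12024
  0.40·ln(0.40/0.57) = -0.14167
  0.53·ln(0.53/0.04) = 1.36952
D(P‖Q) = 1.1076 nats.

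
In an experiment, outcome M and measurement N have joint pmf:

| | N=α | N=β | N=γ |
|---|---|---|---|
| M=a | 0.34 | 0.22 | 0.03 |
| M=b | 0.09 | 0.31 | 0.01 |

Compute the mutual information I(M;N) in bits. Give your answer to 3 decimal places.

Marginals: p(M) = (0.5900, 0.4100), p(N) = (0.4300, 0.5300, 0.0400).
I(M;N) = Σ p(x,y)·log₂[p(x,y)/(p(x)p(y))].
  (a,α): 0.34·log₂(1.3402) = 0.1436
  (a,β): 0.22·log₂(0.7035) = -0.1116
  (a,γ): 0.03·log₂(1.2712) = 0.0104
  (b,α): 0.09·log₂(0.5105) = -0.0873
  (b,β): 0.31·log₂(1.4266) = 0.1589
  (b,γ): 0.01·log₂(0.6098) = -0.0071
Sum = 0.107 bits.

0.107 bits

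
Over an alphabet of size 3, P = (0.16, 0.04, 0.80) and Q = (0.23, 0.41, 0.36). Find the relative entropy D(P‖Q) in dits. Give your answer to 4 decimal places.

0.2118 dits

D(P‖Q) = Σ p·log₁₀(p/q).
  0.16·log₁₀(0.16/0.23) = -0.02522
  0.04·log₁₀(0.04/0.41) = -0.04043
  0.80·log₁₀(0.80/0.36) = 0.27743
D(P‖Q) = 0.2118 dits.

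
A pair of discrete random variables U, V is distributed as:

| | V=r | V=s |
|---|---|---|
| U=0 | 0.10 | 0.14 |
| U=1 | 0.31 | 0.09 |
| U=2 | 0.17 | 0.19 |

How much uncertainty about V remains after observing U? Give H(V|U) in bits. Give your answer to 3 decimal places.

0.902 bits

Chain rule: H(V|U) = H(U,V) − H(U).
Marginals: p(U) = (0.2400, 0.4000, 0.3600), p(V) = (0.5800, 0.4200).
H(U,V) = 2.4556 bits; H(U) = 1.5535 bits.
H(V|U) = 2.4556 − 1.5535 = 0.902 bits.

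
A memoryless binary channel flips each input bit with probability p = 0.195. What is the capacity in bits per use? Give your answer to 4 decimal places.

Binary symmetric channel: C = 1 − h₂(ε) where h₂ is the binary entropy function.
h₂(0.195) = −0.195·log₂0.195 − 0.805·log₂0.805 = 0.7118.
C = 1 − 0.7118 = 0.2882 bits per channel use.

0.2882 bits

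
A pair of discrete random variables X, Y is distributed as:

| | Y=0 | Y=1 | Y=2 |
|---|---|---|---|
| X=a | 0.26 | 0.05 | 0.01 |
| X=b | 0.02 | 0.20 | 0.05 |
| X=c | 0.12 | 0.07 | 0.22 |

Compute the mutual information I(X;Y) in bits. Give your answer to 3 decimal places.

Marginals: p(X) = (0.3200, 0.2700, 0.4100), p(Y) = (0.4000, 0.3200, 0.2800).
I(X;Y) = Σ p(x,y)·log₂[p(x,y)/(p(x)p(y))].
  (a,0): 0.26·log₂(2.0312) = 0.2658
  (a,1): 0.05·log₂(0.4883) = -0.0517
  (a,2): 0.01·log₂(0.1116) = -0.0316
  (b,0): 0.02·log₂(0.1852) = -0.0487
  (b,1): 0.20·log₂(2.3148) = 0.2422
  (b,2): 0.05·log₂(0.6614) = -0.0298
  (c,0): 0.12·log₂(0.7317) = -0.0541
  (c,1): 0.07·log₂(0.5335) = -0.0634
  (c,2): 0.22·log₂(1.9164) = 0.2064
Sum = 0.435 bits.

0.435 bits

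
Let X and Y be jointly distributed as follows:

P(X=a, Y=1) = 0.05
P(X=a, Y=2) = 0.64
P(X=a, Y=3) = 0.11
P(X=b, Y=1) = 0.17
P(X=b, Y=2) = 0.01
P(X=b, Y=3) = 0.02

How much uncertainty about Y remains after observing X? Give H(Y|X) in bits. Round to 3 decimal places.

Marginals: p(X) = (0.8000, 0.2000), p(Y) = (0.2200, 0.6500, 0.1300).
H(Y|X) = Σ p(X) · H(Y|X=·).
  X=a: p=0.8000, H(Y|X=a) = 0.9011
  X=b: p=0.2000, H(Y|X=b) = 0.7476
Weighted sum = 0.870 bits.

0.870 bits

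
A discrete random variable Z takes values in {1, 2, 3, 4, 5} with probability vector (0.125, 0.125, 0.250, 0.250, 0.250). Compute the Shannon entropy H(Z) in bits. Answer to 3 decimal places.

H(Z) = −Σ p·log₂ p.
  −(0.125)·log₂(0.125) = 0.3750
  −(0.125)·log₂(0.125) = 0.3750
  −(0.250)·log₂(0.250) = 0.5000
  −(0.250)·log₂(0.250) = 0.5000
  −(0.250)·log₂(0.250) = 0.5000
Sum: 0.3750 + 0.3750 + 0.5000 + 0.5000 + 0.5000 = 2.250 bits.

2.250 bits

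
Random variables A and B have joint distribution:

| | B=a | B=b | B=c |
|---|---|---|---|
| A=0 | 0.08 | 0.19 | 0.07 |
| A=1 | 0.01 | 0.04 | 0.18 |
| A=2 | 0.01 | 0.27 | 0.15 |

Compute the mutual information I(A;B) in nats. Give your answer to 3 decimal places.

0.140 nats

Marginals: p(A) = (0.3400, 0.2300, 0.4300), p(B) = (0.1000, 0.5000, 0.4000).
I(A;B) = Σ p(x,y)·ln[p(x,y)/(p(x)p(y))].
  (0,a): 0.08·ln(2.3529) = 0.0685
  (0,b): 0.19·ln(1.1176) = 0.0211
  (0,c): 0.07·ln(0.5147) = -0.0465
  (1,a): 0.01·ln(0.4348) = -0.0083
  (1,b): 0.04·ln(0.3478) = -0.0422
  (1,c): 0.18·ln(1.9565) = 0.1208
  (2,a): 0.01·ln(0.2326) = -0.0146
  (2,b): 0.27·ln(1.2558) = 0.0615
  (2,c): 0.15·ln(0.8721) = -0.0205
Sum = 0.140 nats.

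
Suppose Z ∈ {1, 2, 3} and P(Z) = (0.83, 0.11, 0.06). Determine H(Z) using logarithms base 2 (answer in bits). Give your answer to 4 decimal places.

0.8169 bits

H(Z) = −Σ p·log₂ p.
  −(0.83)·log₂(0.83) = 0.22312
  −(0.11)·log₂(0.11) = 0.35029
  −(0.06)·log₂(0.06) = 0.24353
Sum: 0.22312 + 0.35029 + 0.24353 = 0.8169 bits.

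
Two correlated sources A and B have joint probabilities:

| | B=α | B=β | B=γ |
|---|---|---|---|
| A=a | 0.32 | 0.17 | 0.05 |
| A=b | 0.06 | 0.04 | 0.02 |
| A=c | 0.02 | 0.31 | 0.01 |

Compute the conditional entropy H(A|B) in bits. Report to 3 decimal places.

Chain rule: H(A|B) = H(A,B) − H(B).
Marginals: p(A) = (0.5400, 0.1200, 0.3400), p(B) = (0.4000, 0.5200, 0.0800).
H(A,B) = 2.4220 bits; H(B) = 1.3109 bits.
H(A|B) = 2.4220 − 1.3109 = 1.111 bits.

1.111 bits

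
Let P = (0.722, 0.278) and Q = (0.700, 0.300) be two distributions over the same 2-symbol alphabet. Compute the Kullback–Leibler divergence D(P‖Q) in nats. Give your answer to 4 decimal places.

0.0012 nats

D(P‖Q) = Σ p·ln(p/q).
  0.722·ln(0.722/0.700) = 0.02234
  0.278·ln(0.278/0.300) = -0.02117
D(P‖Q) = 0.0012 nats.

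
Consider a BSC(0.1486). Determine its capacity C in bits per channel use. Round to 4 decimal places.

0.3937 bits

Binary symmetric channel: C = 1 − h₂(ε) where h₂ is the binary entropy function.
h₂(0.1486) = −0.1486·log₂0.1486 − 0.8514·log₂0.8514 = 0.6063.
C = 1 − 0.6063 = 0.3937 bits per channel use.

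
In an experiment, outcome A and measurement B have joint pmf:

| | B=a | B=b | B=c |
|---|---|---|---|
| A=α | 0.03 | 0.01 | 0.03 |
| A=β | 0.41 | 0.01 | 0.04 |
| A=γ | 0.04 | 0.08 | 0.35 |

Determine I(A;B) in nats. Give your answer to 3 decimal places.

Marginals: p(A) = (0.0700, 0.4600, 0.4700), p(B) = (0.4800, 0.1000, 0.4200).
I(A;B) = H(A) + H(B) − H(A,B).
H(A) = 0.8982, H(B) = 0.9469, H(A,B) = 1.4951.
I(A;B) = 0.8982 + 0.9469 − 1.4951 = 0.350 nats.

0.350 nats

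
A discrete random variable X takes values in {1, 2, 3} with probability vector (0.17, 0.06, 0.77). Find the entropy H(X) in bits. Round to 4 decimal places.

H(X) = −Σ p·log₂ p.
  −(0.17)·log₂(0.17) = 0.43459
  −(0.06)·log₂(0.06) = 0.24353
  −(0.77)·log₂(0.77) = 0.29034
Sum: 0.43459 + 0.24353 + 0.29034 = 0.9685 bits.

0.9685 bits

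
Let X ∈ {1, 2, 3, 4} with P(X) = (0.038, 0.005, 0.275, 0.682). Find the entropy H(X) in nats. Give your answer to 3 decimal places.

0.767 nats

H(X) = −Σ p·ln p.
  −(0.038)·ln(0.038) = 0.1243
  −(0.005)·ln(0.005) = 0.0265
  −(0.275)·ln(0.275) = 0.3550
  −(0.682)·ln(0.682) = 0.2610
Sum: 0.1243 + 0.0265 + 0.3550 + 0.2610 = 0.767 nats.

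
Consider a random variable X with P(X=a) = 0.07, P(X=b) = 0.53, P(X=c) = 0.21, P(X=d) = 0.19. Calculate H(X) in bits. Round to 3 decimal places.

H(X) = −Σ p·log₂ p.
  −(0.07)·log₂(0.07) = 0.2686
  −(0.53)·log₂(0.53) = 0.4854
  −(0.21)·log₂(0.21) = 0.4728
  −(0.19)·log₂(0.19) = 0.4552
Sum: 0.2686 + 0.4854 + 0.4728 + 0.4552 = 1.682 bits.

1.682 bits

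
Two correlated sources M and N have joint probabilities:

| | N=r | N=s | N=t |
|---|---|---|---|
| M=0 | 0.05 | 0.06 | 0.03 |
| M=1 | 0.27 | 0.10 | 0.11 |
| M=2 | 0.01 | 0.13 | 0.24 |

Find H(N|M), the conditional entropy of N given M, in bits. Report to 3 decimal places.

1.311 bits

Chain rule: H(N|M) = H(M,N) − H(M).
Marginals: p(M) = (0.1400, 0.4800, 0.3800), p(N) = (0.3300, 0.2900, 0.3800).
H(M,N) = 2.7471 bits; H(M) = 1.4358 bits.
H(N|M) = 2.7471 − 1.4358 = 1.311 bits.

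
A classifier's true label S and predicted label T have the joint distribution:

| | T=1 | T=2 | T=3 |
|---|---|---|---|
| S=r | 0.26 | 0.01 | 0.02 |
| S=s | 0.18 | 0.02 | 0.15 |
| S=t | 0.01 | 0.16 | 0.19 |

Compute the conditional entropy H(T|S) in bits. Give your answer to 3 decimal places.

1.019 bits

Marginals: p(S) = (0.2900, 0.3500, 0.3600), p(T) = (0.4500, 0.1900, 0.3600).
H(T|S) = Σ p(S) · H(T|S=·).
  S=r: p=0.2900, H(T|S=r) = 0.5748
  S=s: p=0.3500, H(T|S=s) = 1.2532
  S=t: p=0.3600, H(T|S=t) = 1.1502
Weighted sum = 1.019 bits.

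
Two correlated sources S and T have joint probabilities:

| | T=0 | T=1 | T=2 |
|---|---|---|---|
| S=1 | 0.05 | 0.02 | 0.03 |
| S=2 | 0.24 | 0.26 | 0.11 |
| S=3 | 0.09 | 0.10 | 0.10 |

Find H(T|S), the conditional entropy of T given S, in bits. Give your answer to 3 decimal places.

1.522 bits

Marginals: p(S) = (0.1000, 0.6100, 0.2900), p(T) = (0.3800, 0.3800, 0.2400).
H(T|S) = Σ p(S) · H(T|S=·).
  S=1: p=0.1000, H(T|S=1) = 1.4855
  S=2: p=0.6100, H(T|S=2) = 1.4995
  S=3: p=0.2900, H(T|S=3) = 1.5832
Weighted sum = 1.522 bits.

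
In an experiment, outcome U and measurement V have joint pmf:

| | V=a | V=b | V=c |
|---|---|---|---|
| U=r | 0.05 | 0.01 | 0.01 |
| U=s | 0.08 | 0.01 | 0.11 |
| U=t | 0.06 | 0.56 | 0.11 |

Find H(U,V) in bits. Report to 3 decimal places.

2.119 bits

H(U,V) = −Σ p(x,y)·log₂ p(x,y) over all 9 cells.
  cell (r,a): −0.05·log₂0.05 = 0.2161
  cell (r,b): −0.01·log₂0.01 = 0.0664
  cell (r,c): −0.01·log₂0.01 = 0.0664
  cell (s,a): −0.08·log₂0.08 = 0.2915
  cell (s,b): −0.01·log₂0.01 = 0.0664
  cell (s,c): −0.11·log₂0.11 = 0.3503
  cell (t,a): −0.06·log₂0.06 = 0.2435
  cell (t,b): −0.56·log₂0.56 = 0.4684
  cell (t,c): −0.11·log₂0.11 = 0.3503
Sum = 2.119 bits.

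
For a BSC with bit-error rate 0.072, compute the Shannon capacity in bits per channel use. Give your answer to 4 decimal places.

Binary symmetric channel: C = 1 − h₂(ε) where h₂ is the binary entropy function.
h₂(0.072) = −0.072·log₂0.072 − 0.928·log₂0.928 = 0.3733.
C = 1 − 0.3733 = 0.6267 bits per channel use.

0.6267 bits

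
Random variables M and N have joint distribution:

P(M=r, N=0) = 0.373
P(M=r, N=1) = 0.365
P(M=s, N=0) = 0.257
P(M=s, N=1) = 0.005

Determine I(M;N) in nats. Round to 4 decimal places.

Marginals: p(M) = (0.7380, 0.2620), p(N) = (0.6300, 0.3700).
I(M;N) = Σ p(x,y)·ln[p(x,y)/(p(x)p(y))].
  (r,0): 0.373·ln(0.8023) = -0.08218
  (r,1): 0.365·ln(1.3367) = 0.10593
  (s,0): 0.257·ln(1.5570) = 0.11379
  (s,1): 0.005·ln(0.0516) = -0.01482
Sum = 0.1227 nats.

0.1227 nats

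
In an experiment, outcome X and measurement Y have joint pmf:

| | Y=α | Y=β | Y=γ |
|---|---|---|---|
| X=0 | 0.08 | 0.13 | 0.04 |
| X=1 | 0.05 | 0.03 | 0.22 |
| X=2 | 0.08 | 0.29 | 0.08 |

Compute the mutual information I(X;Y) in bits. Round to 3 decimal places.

Marginals: p(X) = (0.2500, 0.3000, 0.4500), p(Y) = (0.2100, 0.4500, 0.3400).
I(X;Y) = Σ p(x,y)·log₂[p(x,y)/(p(x)p(y))].
  (0,α): 0.08·log₂(1.5238) = 0.0486
  (0,β): 0.13·log₂(1.1556) = 0.0271
  (0,γ): 0.04·log₂(0.4706) = -0.0435
  (1,α): 0.05·log₂(0.7937) = -0.0167
  (1,β): 0.03·log₂(0.2222) = -0.0651
  (1,γ): 0.22·log₂(2.1569) = 0.2440
  (2,α): 0.08·log₂(0.8466) = -0.0192
  (2,β): 0.29·log₂(1.4321) = 0.1503
  (2,γ): 0.08·log₂(0.5229) = -0.0748
Sum = 0.251 bits.

0.251 bits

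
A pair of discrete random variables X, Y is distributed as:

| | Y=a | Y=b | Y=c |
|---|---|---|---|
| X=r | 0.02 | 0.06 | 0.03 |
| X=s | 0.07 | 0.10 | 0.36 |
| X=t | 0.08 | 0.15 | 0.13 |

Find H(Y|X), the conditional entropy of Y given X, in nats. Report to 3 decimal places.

Chain rule: H(Y|X) = H(X,Y) − H(X).
Marginals: p(X) = (0.1100, 0.5300, 0.3600), p(Y) = (0.1700, 0.3100, 0.5200).
H(X,Y) = 1.8883 nats; H(X) = 0.9471 nats.
H(Y|X) = 1.8883 − 0.9471 = 0.941 nats.

0.941 nats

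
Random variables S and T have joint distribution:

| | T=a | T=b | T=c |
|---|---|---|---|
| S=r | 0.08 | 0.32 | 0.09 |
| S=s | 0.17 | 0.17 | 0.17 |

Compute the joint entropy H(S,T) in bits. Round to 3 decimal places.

H(S,T) = −Σ p(x,y)·log₂ p(x,y) over all 6 cells.
  cell (r,a): −0.08·log₂0.08 = 0.2915
  cell (r,b): −0.32·log₂0.32 = 0.5260
  cell (r,c): −0.09·log₂0.09 = 0.3127
  cell (s,a): −0.17·log₂0.17 = 0.4346
  cell (s,b): −0.17·log₂0.17 = 0.4346
  cell (s,c): −0.17·log₂0.17 = 0.4346
Sum = 2.434 bits.

2.434 bits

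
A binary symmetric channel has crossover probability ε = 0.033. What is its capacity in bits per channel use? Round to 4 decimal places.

0.7908 bits

Binary symmetric channel: C = 1 − h₂(ε) where h₂ is the binary entropy function.
h₂(0.033) = −0.033·log₂0.033 − 0.967·log₂0.967 = 0.2092.
C = 1 − 0.2092 = 0.7908 bits per channel use.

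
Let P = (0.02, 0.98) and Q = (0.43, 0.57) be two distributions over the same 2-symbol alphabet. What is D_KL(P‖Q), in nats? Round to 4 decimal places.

D(P‖Q) = Σ p·ln(p/q).
  0.02·ln(0.02/0.43) = -0.06136
  0.98·ln(0.98/0.57) = 0.53108
D(P‖Q) = 0.4697 nats.

0.4697 nats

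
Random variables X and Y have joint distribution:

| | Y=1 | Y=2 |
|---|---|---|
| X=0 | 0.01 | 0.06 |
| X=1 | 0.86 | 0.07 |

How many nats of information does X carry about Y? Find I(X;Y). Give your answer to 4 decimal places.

Marginals: p(X) = (0.0700, 0.9300), p(Y) = (0.8700, 0.1300).
I(X;Y) = Σ p(x,y)·ln[p(x,y)/(p(x)p(y))].
  (0,1): 0.01·ln(0.1642) = -0.01807
  (0,2): 0.06·ln(6.5934) = 0.11316
  (1,1): 0.86·ln(1.0629) = 0.05247
  (1,2): 0.07·ln(0.5790) = -0.03825
Sum = 0.1093 nats.

0.1093 nats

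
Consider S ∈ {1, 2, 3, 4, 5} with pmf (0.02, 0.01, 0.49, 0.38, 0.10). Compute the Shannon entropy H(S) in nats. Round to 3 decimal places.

1.072 nats

H(S) = −Σ p·ln p.
  −(0.02)·ln(0.02) = 0.0782
  −(0.01)·ln(0.01) = 0.0461
  −(0.49)·ln(0.49) = 0.3495
  −(0.38)·ln(0.38) = 0.3677
  −(0.10)·ln(0.10) = 0.2303
Sum: 0.0782 + 0.0461 + 0.3495 + 0.3677 + 0.2303 = 1.072 nats.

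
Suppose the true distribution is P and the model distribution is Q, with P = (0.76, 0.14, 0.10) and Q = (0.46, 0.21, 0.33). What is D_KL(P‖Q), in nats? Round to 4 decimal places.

D(P‖Q) = Σ p·ln(p/q).
  0.76·ln(0.76/0.46) = 0.38159
  0.14·ln(0.14/0.21) = -0.05677
  0.10·ln(0.10/0.33) = -0.11939
D(P‖Q) = 0.2054 nats.

0.2054 nats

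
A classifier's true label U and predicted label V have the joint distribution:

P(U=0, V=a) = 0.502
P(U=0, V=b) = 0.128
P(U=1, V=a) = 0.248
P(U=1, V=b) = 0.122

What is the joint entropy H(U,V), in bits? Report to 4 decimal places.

H(U,V) = −Σ p(x,y)·log₂ p(x,y) over all 4 cells.
  cell (0,a): −0.502·log₂0.502 = 0.49911
  cell (0,b): −0.128·log₂0.128 = 0.37962
  cell (1,a): −0.248·log₂0.248 = 0.49887
  cell (1,b): −0.122·log₂0.122 = 0.37028
Sum = 1.7479 bits.

1.7479 bits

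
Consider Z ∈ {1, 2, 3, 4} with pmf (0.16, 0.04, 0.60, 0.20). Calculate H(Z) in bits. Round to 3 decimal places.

1.515 bits

H(Z) = −Σ p·log₂ p.
  −(0.16)·log₂(0.16) = 0.4230
  −(0.04)·log₂(0.04) = 0.1858
  −(0.60)·log₂(0.60) = 0.4422
  −(0.20)·log₂(0.20) = 0.4644
Sum: 0.4230 + 0.1858 + 0.4422 + 0.4644 = 1.515 bits.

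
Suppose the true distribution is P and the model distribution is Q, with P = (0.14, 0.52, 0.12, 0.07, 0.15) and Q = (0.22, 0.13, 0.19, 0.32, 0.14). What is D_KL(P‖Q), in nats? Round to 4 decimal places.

D(P‖Q) = Σ p·ln(p/q).
  0.14·ln(0.14/0.22) = -0.06328
  0.52·ln(0.52/0.13) = 0.72087
  0.12·ln(0.12/0.19) = -0.05514
  0.07·ln(0.07/0.32) = -0.10639
  0.15·ln(0.15/0.14) = 0.01035
D(P‖Q) = 0.5064 nats.

0.5064 nats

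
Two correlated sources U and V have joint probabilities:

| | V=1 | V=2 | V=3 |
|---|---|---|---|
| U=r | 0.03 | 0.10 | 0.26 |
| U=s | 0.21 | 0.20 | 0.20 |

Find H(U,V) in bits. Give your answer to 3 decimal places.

H(U,V) = −Σ p(x,y)·log₂ p(x,y) over all 6 cells.
  cell (r,1): −0.03·log₂0.03 = 0.1518
  cell (r,2): −0.10·log₂0.10 = 0.3322
  cell (r,3): −0.26·log₂0.26 = 0.5053
  cell (s,1): −0.21·log₂0.21 = 0.4728
  cell (s,2): −0.20·log₂0.20 = 0.4644
  cell (s,3): −0.20·log₂0.20 = 0.4644
Sum = 2.391 bits.

2.391 bits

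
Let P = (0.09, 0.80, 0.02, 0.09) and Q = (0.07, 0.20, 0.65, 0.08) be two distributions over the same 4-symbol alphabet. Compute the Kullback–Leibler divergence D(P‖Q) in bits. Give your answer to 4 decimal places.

1.5475 bits

D(P‖Q) = Σ p·log₂(p/q).
  0.09·log₂(0.09/0.07) = 0.03263
  0.80·log₂(0.80/0.20) = 1.60000
  0.02·log₂(0.02/0.65) = -0.10045
  0.09·log₂(0.09/0.08) = 0.01529
D(P‖Q) = 1.5475 bits.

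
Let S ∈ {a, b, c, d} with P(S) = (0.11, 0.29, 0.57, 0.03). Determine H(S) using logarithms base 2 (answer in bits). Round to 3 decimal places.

1.482 bits

H(S) = −Σ p·log₂ p.
  −(0.11)·log₂(0.11) = 0.3503
  −(0.29)·log₂(0.29) = 0.5179
  −(0.57)·log₂(0.57) = 0.4623
  −(0.03)·log₂(0.03) = 0.1518
Sum: 0.3503 + 0.5179 + 0.4623 + 0.1518 = 1.482 bits.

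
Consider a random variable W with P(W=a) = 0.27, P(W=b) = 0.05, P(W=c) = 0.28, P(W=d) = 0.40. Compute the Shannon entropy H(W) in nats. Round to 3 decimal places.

H(W) = −Σ p·ln p.
  −(0.27)·ln(0.27) = 0.3535
  −(0.05)·ln(0.05) = 0.1498
  −(0.28)·ln(0.28) = 0.3564
  −(0.40)·ln(0.40) = 0.3665
Sum: 0.3535 + 0.1498 + 0.3564 + 0.3665 = 1.226 nats.

1.226 nats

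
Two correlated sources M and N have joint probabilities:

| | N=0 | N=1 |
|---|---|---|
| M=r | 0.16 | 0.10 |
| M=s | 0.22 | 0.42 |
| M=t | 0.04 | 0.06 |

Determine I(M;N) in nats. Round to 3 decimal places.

0.028 nats

Marginals: p(M) = (0.2600, 0.6400, 0.1000), p(N) = (0.4200, 0.5800).
I(M;N) = H(M) + H(N) − H(M,N).
H(M) = 0.8661, H(N) = 0.6803, H(M,N) = 1.5185.
I(M;N) = 0.8661 + 0.6803 − 1.5185 = 0.028 nats.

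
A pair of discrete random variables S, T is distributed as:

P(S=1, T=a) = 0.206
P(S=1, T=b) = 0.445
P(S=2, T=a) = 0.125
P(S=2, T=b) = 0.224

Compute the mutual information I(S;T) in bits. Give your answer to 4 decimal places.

0.0013 bits

Marginals: p(S) = (0.6510, 0.3490), p(T) = (0.3310, 0.6690).
I(S;T) = H(S) + H(T) − H(S,T).
H(S) = 0.9332, H(T) = 0.9159, H(S,T) = 1.8478.
I(S;T) = 0.9332 + 0.9159 − 1.8478 = 0.0013 bits.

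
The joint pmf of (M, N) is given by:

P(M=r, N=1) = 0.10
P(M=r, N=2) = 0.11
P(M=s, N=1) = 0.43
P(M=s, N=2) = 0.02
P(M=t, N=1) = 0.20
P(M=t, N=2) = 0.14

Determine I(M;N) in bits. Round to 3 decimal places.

Marginals: p(M) = (0.2100, 0.4500, 0.3400), p(N) = (0.7300, 0.2700).
I(M;N) = Σ p(x,y)·log₂[p(x,y)/(p(x)p(y))].
  (r,1): 0.10·log₂(0.6523) = -0.0616
  (r,2): 0.11·log₂(1.9400) = 0.1052
  (s,1): 0.43·log₂(1.3090) = 0.1670
  (s,2): 0.02·log₂(0.1646) = -0.0521
  (t,1): 0.20·log₂(0.8058) = -0.0623
  (t,2): 0.14·log₂(1.5251) = 0.0852
Sum = 0.181 bits.

0.181 bits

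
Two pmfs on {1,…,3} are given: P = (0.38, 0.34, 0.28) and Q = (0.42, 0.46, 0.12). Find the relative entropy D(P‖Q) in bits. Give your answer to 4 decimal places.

D(P‖Q) = Σ p·log₂(p/q).
  0.38·log₂(0.38/0.42) = -0.05487
  0.34·log₂(0.34/0.46) = -0.14827
  0.28·log₂(0.28/0.12) = 0.34227
D(P‖Q) = 0.1391 bits.

0.1391 bits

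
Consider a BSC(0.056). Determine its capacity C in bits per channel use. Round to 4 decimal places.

Binary symmetric channel: C = 1 − h₂(ε) where h₂ is the binary entropy function.
h₂(0.056) = −0.056·log₂0.056 − 0.944·log₂0.944 = 0.3114.
C = 1 − 0.3114 = 0.6886 bits per channel use.

0.6886 bits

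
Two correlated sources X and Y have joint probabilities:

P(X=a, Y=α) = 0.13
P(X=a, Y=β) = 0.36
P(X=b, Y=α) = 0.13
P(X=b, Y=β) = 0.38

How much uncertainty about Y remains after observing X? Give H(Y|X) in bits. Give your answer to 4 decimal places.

Marginals: p(X) = (0.4900, 0.5100), p(Y) = (0.2600, 0.7400).
H(Y|X) = Σ p(X) · H(Y|X=·).
  X=a: p=0.4900, H(Y|X=a) = 0.8346
  X=b: p=0.5100, H(Y|X=b) = 0.8190
Weighted sum = 0.8266 bits.

0.8266 bits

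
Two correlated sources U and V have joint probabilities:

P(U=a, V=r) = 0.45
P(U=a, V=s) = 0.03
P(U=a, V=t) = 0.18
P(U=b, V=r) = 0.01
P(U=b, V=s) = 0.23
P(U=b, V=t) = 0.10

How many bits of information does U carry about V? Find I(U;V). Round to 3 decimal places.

0.458 bits

Marginals: p(U) = (0.6600, 0.3400), p(V) = (0.4600, 0.2600, 0.2800).
I(U;V) = Σ p(x,y)·log₂[p(x,y)/(p(x)p(y))].
  (a,r): 0.45·log₂(1.4822) = 0.2555
  (a,s): 0.03·log₂(0.1748) = -0.0755
  (a,t): 0.18·log₂(0.9740) = -0.0068
  (b,r): 0.01·log₂(0.0639) = -0.0397
  (b,s): 0.23·log₂(2.6018) = 0.3173
  (b,t): 0.10·log₂(1.0504) = 0.0071
Sum = 0.458 bits.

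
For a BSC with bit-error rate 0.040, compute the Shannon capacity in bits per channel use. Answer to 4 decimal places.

0.7577 bits

Binary symmetric channel: C = 1 − h₂(ε) where h₂ is the binary entropy function.
h₂(0.040) = −0.040·log₂0.040 − 0.960·log₂0.960 = 0.2423.
C = 1 − 0.2423 = 0.7577 bits per channel use.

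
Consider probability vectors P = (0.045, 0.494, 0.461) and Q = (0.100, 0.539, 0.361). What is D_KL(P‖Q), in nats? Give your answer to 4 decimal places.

D(P‖Q) = Σ p·ln(p/q).
  0.045·ln(0.045/0.100) = -0.03593
  0.494·ln(0.494/0.539) = -0.04307
  0.461·ln(0.461/0.361) = 0.11272
D(P‖Q) = 0.0337 nats.

0.0337 nats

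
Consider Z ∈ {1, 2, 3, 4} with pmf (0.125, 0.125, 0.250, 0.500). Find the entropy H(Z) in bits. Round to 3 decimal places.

1.750 bits

H(Z) = −Σ p·log₂ p.
  −(0.125)·log₂(0.125) = 0.3750
  −(0.125)·log₂(0.125) = 0.3750
  −(0.250)·log₂(0.250) = 0.5000
  −(0.500)·log₂(0.500) = 0.5000
Sum: 0.3750 + 0.3750 + 0.5000 + 0.5000 = 1.750 bits.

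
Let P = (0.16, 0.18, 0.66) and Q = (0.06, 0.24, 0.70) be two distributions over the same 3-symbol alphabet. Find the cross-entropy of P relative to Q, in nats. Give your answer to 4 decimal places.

H(P,Q) = −Σ p·ln q.
  −0.16·ln(0.06) = 0.45015
  −0.18·ln(0.24) = 0.25688
  −0.66·ln(0.70) = 0.23541
H(P,Q) = 0.9424 nats.

0.9424 nats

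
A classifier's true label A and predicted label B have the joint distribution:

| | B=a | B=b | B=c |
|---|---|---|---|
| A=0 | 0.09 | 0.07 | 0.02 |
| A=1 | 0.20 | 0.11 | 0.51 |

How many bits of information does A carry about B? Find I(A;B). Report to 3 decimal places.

0.125 bits

Marginals: p(A) = (0.1800, 0.8200), p(B) = (0.2900, 0.1800, 0.5300).
I(A;B) = H(A) + H(B) − H(A,B).
H(A) = 0.6801, H(B) = 1.4487, H(A,B) = 2.0042.
I(A;B) = 0.6801 + 1.4487 − 2.0042 = 0.125 bits.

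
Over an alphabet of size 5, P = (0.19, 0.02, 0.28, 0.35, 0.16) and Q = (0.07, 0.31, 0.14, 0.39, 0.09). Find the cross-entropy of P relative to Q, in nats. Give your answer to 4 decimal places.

1.7940 nats

H(P,Q) = −Σ p·ln q.
  −0.19·ln(0.07) = 0.50526
  −0.02·ln(0.31) = 0.02342
  −0.28·ln(0.14) = 0.55051
  −0.35·ln(0.39) = 0.32956
  −0.16·ln(0.09) = 0.38527
H(P,Q) = 1.7940 nats.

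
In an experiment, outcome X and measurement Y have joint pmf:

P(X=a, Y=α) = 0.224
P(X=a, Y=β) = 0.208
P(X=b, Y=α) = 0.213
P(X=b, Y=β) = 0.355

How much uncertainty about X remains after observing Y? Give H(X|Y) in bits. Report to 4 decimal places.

0.9718 bits

Chain rule: H(X|Y) = H(X,Y) − H(Y).
Marginals: p(X) = (0.4320, 0.5680), p(Y) = (0.4370, 0.5630).
H(X,Y) = 1.9603 bits; H(Y) = 0.9885 bits.
H(X|Y) = 1.9603 − 0.9885 = 0.9718 bits.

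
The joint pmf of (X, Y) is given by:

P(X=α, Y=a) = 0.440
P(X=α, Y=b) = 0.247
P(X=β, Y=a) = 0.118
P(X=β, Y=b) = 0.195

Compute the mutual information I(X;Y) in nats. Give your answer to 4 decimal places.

Marginals: p(X) = (0.6870, 0.3130), p(Y) = (0.5580, 0.4420).
I(X;Y) = Σ p(x,y)·ln[p(x,y)/(p(x)p(y))].
  (α,a): 0.440·ln(1.1478) = 0.06065
  (α,b): 0.247·ln(0.8134) = -0.05101
  (β,a): 0.118·ln(0.6756) = -0.04627
  (β,b): 0.195·ln(1.4095) = 0.06693
Sum = 0.0303 nats.

0.0303 nats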